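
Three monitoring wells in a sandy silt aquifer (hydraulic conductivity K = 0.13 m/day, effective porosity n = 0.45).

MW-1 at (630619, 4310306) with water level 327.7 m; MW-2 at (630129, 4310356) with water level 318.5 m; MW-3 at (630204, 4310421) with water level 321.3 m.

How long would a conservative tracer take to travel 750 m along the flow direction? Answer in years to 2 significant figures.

250 years

Three-point gradient (reference MW-1): Δ to MW-2 = (-490, 50, -9.2), Δ to MW-3 = (-415, 115, -6.4).
∂h/∂x = +0.02073, ∂h/∂y = +0.01916 (det = -35600).
|∇h| = √(0.02073² + 0.01916²) = 0.02823
Seepage velocity v = K·i/n = 0.13 × 0.02823 / 0.45 = 0.008155 m/day.
t = 750 / 0.008155 = 9.197e+04 days = 252 years.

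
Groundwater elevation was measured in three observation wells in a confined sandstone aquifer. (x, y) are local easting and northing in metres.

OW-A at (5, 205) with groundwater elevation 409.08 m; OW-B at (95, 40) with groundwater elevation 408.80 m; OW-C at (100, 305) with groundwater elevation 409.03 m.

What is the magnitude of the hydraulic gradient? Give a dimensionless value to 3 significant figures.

Three-point gradient (reference OW-A): Δ to OW-B = (90, -165, -0.28), Δ to OW-C = (95, 100, -0.05).
∂h/∂x = -0.001469, ∂h/∂y = +0.0008956 (det = 24675).
|∇h| = √(-0.001469² + 0.0008956²) = 0.00172

0.00172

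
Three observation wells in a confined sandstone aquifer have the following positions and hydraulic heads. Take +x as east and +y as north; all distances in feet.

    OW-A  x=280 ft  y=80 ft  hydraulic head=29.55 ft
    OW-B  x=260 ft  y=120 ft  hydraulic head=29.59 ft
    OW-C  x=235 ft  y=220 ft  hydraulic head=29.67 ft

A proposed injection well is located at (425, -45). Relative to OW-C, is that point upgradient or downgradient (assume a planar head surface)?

With h = a·x + b·y + c and OW-A as origin, the differences give:
  (-20)·a + 40·b = +0.04
  (-45)·a + 140·b = +0.12
Eliminate b (×140 and ×40, subtract): -1000·a = 0.800 → a = ∂h/∂x = -0.0008000
Back-substitute: b = ∂h/∂y = +0.0006000.
Head at (425, -45) = 29.55 + (-0.0008000)·(145) + (+0.0006000)·(-125) = 29.36 ft.
That is lower than the 29.67 ft at OW-C, so the point is downgradient.

downgradient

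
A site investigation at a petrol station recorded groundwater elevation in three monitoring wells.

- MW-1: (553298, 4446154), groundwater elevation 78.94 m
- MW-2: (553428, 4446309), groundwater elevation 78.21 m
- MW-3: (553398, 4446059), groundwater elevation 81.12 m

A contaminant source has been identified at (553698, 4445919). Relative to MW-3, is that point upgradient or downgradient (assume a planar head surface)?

Differences from MW-1: to MW-2 (Δx, Δy, Δh) = (130, 155, -0.73); to MW-3 = (100, -95, +2.18).
Determinant of the coordinate differences = 130·(-95) − 100·155 = -27850.
∂h/∂x = [(-0.73)·(-95) − (+2.18)·155] / -27850 = +0.009643
∂h/∂y = [130·(+2.18) − 100·(-0.73)] / -27850 = -0.01280
Head at (553698, 4445919) = 78.94 + (+0.009643)·(400) + (-0.01280)·(-235) = 85.80 m.
That is higher than the 81.12 m at MW-3, so the point is upgradient.

upgradient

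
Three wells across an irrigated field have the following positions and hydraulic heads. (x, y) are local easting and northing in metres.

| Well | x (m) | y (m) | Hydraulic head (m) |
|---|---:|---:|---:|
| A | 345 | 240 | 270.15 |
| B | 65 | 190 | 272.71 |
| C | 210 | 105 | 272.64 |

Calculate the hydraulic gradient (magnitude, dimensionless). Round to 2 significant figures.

Three-point gradient (reference A): Δ to B = (-280, -50, +2.56), Δ to C = (-135, -135, +2.49).
∂h/∂x = -0.007121, ∂h/∂y = -0.01132 (det = 31050).
|∇h| = √(-0.007121² + -0.01132²) = 0.01337

0.013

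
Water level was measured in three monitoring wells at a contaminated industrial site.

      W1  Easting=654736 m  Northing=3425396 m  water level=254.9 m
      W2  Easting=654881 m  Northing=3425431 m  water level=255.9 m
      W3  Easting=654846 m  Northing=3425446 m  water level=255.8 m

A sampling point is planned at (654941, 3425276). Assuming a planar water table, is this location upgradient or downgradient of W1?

Three-point gradient (reference W1): Δ to W2 = (145, 35, +1.0), Δ to W3 = (110, 50, +0.9).
∂h/∂x = +0.005441, ∂h/∂y = +0.006029 (det = 3400).
Head at (654941, 3425276) = 254.9 + (+0.005441)·(205) + (+0.006029)·(-120) = 255.29 m.
That is higher than the 254.9 m at W1, so the point is upgradient.

upgradient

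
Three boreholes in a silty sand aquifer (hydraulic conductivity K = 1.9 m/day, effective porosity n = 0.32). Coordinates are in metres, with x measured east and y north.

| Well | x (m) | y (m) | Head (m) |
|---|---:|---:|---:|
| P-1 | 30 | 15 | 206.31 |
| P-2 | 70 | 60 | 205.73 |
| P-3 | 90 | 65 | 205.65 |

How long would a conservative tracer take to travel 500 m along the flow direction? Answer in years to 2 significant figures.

19 years

Differences from P-1: to P-2 (Δx, Δy, Δh) = (40, 45, -0.58); to P-3 = (60, 50, -0.66).
Solve a·Δx + b·Δy = Δh: det = 40·50 − 60·45 = -700.
∂h/∂x = [(-0.58)·50 − (-0.66)·45] / -700 = -0.0010000
∂h/∂y = [40·(-0.66) − 60·(-0.58)] / -700 = -0.01200
|∇h| = √(-0.0010000² + -0.01200²) = 0.01204
Seepage velocity v = K·i/n = 1.9 × 0.01204 / 0.32 = 0.07149 m/day.
t = 500 / 0.07149 = 6994 days = 19.1 years.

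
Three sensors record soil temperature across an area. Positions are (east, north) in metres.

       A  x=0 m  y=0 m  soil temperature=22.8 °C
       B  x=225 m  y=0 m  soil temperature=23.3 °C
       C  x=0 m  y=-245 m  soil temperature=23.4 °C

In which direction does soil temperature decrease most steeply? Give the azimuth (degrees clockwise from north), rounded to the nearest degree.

∂T/∂x = (23.3 − 22.8) / (225 − 0) = +0.002222
∂T/∂y = (23.4 − 22.8) / (-245 − 0) = -0.002449
Steepest decrease is along −∇f: components (-0.002222 E, +0.002449 N).
Azimuth = atan2(-0.002222, +0.002449) = 317.8° ≈ 318°.

318°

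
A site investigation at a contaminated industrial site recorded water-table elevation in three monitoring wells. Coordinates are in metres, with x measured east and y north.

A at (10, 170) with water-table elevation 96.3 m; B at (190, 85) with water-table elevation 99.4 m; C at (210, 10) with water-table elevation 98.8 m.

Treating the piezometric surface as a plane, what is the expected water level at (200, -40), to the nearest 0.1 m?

Differences from A: to B (Δx, Δy, Δh) = (180, -85, +3.1); to C = (200, -160, +2.5).
Determinant of the coordinate differences = 180·(-160) − 200·(-85) = -11800.
∂h/∂x = [(+3.1)·(-160) − (+2.5)·(-85)] / -11800 = +0.02403
∂h/∂y = [180·(+2.5) − 200·(+3.1)] / -11800 = +0.01441
h(200, -40) = 96.3 + (+0.02403)·(190) + (+0.01441)·(-210) = 96.3 +4.565 -3.025 = 97.839 m.

97.8 m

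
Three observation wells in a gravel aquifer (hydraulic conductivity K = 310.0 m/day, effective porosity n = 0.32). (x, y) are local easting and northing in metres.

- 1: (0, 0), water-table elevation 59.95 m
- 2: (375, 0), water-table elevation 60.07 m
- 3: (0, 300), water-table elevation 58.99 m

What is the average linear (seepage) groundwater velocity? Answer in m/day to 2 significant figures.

∂h/∂x = (60.07 − 59.95) / (375 − 0) = +0.0003200
∂h/∂y = (58.99 − 59.95) / (300 − 0) = -0.003200
|∇h| = √(0.0003200² + -0.003200²) = 0.003216
Seepage velocity v = K·i/n = 310.0 × 0.003216 / 0.32 = 3.115 m/day.

3.1 m/day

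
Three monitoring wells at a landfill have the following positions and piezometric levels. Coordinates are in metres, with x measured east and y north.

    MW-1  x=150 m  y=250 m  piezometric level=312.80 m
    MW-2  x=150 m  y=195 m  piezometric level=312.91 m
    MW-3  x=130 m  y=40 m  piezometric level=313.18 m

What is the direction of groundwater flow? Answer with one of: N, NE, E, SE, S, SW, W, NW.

Differences from MW-1: to MW-2 (Δx, Δy, Δh) = (0, -55, +0.11); to MW-3 = (-20, -210, +0.38).
Determinant of the coordinate differences = 0·(-210) − (-20)·(-55) = -1100.
∂h/∂x = [(+0.11)·(-210) − (+0.38)·(-55)] / -1100 = +0.002000
∂h/∂y = [0·(+0.38) − (-20)·(+0.11)] / -1100 = -0.002000
Flow = −∇h = (-0.002000 east, +0.002000 north), which points northwest.

NW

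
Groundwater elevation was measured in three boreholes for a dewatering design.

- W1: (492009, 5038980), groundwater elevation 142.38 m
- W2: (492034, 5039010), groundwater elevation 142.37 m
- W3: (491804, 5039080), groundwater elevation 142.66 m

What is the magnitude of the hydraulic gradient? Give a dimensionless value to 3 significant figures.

0.00123

With h = a·x + b·y + c and W1 as origin, the differences give:
  25·a + 30·b = -0.01
  (-205)·a + 100·b = +0.28
Eliminate b (×100 and ×30, subtract): 8650·a = -9.400 → a = ∂h/∂x = -0.001087
Back-substitute: b = ∂h/∂y = +0.0005723.
|∇h| = √(-0.001087² + 0.0005723²) = 0.001228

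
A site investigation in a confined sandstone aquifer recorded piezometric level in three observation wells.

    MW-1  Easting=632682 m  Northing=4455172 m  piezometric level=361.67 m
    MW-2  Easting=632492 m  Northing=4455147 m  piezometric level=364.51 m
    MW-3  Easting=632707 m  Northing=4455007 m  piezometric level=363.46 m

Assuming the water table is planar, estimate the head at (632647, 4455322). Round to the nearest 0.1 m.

Taking MW-1 as reference: MW-2−MW-1 = (-190, -25, +2.84); MW-3−MW-1 = (25, -165, +1.79).
Determinant of the coordinate differences = (-190)·(-165) − 25·(-25) = 31975.
∂h/∂x = [(+2.84)·(-165) − (+1.79)·(-25)] / 31975 = -0.01326
∂h/∂y = [(-190)·(+1.79) − 25·(+2.84)] / 31975 = -0.01286
h(632647, 4455322) = 361.67 + (-0.01326)·(-35) + (-0.01286)·(150) = 361.67 +0.464 -1.929 = 360.205 m.

360.2 m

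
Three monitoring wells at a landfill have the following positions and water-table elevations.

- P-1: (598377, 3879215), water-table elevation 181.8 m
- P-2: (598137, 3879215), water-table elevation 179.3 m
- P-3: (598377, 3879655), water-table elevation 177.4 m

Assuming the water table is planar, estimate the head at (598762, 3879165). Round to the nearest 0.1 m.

∂h/∂x = (179.3 − 181.8) / (598137 − 598377) = +0.01042
∂h/∂y = (177.4 − 181.8) / (3879655 − 3879215) = -0.01000
h(598762, 3879165) = 181.8 + (+0.01042)·(385) + (-0.01000)·(-50) = 181.8 +4.010 +0.500 = 186.310 m.

186.3 m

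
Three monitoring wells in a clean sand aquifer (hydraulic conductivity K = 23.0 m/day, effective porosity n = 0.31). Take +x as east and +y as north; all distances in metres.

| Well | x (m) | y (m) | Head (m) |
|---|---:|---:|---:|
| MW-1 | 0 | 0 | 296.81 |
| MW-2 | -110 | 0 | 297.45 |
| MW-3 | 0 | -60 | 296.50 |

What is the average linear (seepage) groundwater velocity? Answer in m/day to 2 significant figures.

0.58 m/day

∂h/∂x = (297.45 − 296.81) / (-110 − 0) = -0.005818
∂h/∂y = (296.50 − 296.81) / (-60 − 0) = +0.005167
|∇h| = √(-0.005818² + 0.005167²) = 0.007781
Seepage velocity v = K·i/n = 23.0 × 0.007781 / 0.31 = 0.5773 m/day.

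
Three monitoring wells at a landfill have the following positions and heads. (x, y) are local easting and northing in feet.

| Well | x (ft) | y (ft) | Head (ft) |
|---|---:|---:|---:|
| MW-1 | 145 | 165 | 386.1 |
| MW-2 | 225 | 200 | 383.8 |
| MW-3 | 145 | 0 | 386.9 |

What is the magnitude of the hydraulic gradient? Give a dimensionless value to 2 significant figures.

0.027

Three-point gradient (reference MW-1): Δ to MW-2 = (80, 35, -2.3), Δ to MW-3 = (0, -165, +0.8).
∂h/∂x = -0.02663, ∂h/∂y = -0.004848 (det = -13200).
|∇h| = √(-0.02663² + -0.004848²) = 0.02707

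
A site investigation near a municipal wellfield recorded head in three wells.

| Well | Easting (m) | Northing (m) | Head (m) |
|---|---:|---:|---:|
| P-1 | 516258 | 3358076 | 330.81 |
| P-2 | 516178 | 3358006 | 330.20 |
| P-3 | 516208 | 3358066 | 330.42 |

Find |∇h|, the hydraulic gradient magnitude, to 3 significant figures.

Taking P-1 as reference: P-2−P-1 = (-80, -70, -0.61); P-3−P-1 = (-50, -10, -0.39).
Solve a·Δx + b·Δy = Δh: det = (-80)·(-10) − (-50)·(-70) = -2700.
∂h/∂x = [(-0.61)·(-10) − (-0.39)·(-70)] / -2700 = +0.007852
∂h/∂y = [(-80)·(-0.39) − (-50)·(-0.61)] / -2700 = -0.0002593
|∇h| = √(0.007852² + -0.0002593²) = 0.007856

0.00786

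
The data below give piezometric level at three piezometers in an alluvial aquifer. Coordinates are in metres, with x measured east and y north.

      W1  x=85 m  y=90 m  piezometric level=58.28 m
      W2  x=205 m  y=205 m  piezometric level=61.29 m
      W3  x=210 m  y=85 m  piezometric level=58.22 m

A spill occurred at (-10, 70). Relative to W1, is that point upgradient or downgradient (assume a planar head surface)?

With h = a·x + b·y + c and W1 as origin, the differences give:
  120·a + 115·b = +3.01
  125·a + (-5)·b = -0.06
Eliminate b (×(-5) and ×115, subtract): -14975·a = -8.150 → a = ∂h/∂x = +0.0005442
Back-substitute: b = ∂h/∂y = +0.02561.
Head at (-10, 70) = 58.28 + (+0.0005442)·(-95) + (+0.02561)·(-20) = 57.72 m.
That is lower than the 58.28 m at W1, so the point is downgradient.

downgradient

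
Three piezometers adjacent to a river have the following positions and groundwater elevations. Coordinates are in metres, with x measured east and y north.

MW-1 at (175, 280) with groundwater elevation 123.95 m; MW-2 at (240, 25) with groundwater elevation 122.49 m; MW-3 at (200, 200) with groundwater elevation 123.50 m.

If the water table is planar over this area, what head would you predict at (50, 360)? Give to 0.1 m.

124.2 m

Three-point gradient (reference MW-1): Δ to MW-2 = (65, -255, -1.46), Δ to MW-3 = (25, -80, -0.45).
∂h/∂x = +0.001745, ∂h/∂y = +0.006170 (det = 1175).
h(50, 360) = 123.95 + (+0.001745)·(-125) + (+0.006170)·(80) = 123.95 -0.218 +0.494 = 124.226 m.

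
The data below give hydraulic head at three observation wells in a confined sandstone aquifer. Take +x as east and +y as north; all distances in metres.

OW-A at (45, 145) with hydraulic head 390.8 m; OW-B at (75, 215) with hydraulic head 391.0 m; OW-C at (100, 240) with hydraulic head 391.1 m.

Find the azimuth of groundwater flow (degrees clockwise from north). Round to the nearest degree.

225°

Differences from OW-A: to OW-B (Δx, Δy, Δh) = (30, 70, +0.2); to OW-C = (55, 95, +0.3).
Solve a·Δx + b·Δy = Δh: det = 30·95 − 55·70 = -1000.
∂h/∂x = [(+0.2)·95 − (+0.3)·70] / -1000 = +0.002000
∂h/∂y = [30·(+0.3) − 55·(+0.2)] / -1000 = +0.002000
Flow direction (−∇h) has components (-0.002000 E, -0.002000 N).
Azimuth = atan2(E, N) = atan2(-0.002000, -0.002000) = 225.0° ≈ 225°.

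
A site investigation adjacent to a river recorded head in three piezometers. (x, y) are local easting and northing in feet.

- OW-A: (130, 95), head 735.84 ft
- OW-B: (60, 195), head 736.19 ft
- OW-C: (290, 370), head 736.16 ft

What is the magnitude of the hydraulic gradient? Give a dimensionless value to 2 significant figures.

With h = a·x + b·y + c and OW-A as origin, the differences give:
  (-70)·a + 100·b = +0.35
  160·a + 275·b = +0.32
Eliminate b (×275 and ×100, subtract): -35250·a = 64.250 → a = ∂h/∂x = -0.001823
Back-substitute: b = ∂h/∂y = +0.002224.
|∇h| = √(-0.001823² + 0.002224²) = 0.002876

0.0029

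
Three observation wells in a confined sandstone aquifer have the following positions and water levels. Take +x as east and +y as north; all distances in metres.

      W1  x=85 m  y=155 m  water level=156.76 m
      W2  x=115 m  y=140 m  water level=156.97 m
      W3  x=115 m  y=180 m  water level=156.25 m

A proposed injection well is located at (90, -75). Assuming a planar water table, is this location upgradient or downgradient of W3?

upgradient

With h = a·x + b·y + c and W1 as origin, the differences give:
  30·a + (-15)·b = +0.21
  30·a + 25·b = -0.51
Eliminate b (×25 and ×(-15), subtract): 1200·a = -2.400 → a = ∂h/∂x = -0.002000
Back-substitute: b = ∂h/∂y = -0.01800.
Head at (90, -75) = 156.76 + (-0.002000)·(5) + (-0.01800)·(-230) = 160.89 m.
That is higher than the 156.25 m at W3, so the point is upgradient.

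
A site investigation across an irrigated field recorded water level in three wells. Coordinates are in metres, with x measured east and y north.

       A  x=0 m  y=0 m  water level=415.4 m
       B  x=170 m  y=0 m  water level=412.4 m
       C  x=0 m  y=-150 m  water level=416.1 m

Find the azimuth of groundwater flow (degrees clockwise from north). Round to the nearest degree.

075°

∂h/∂x = (412.4 − 415.4) / (170 − 0) = -0.01765
∂h/∂y = (416.1 − 415.4) / (-150 − 0) = -0.004667
Flow direction (−∇h) has components (+0.01765 E, +0.004667 N).
Azimuth = atan2(E, N) = atan2(+0.01765, +0.004667) = 75.2° ≈ 075°.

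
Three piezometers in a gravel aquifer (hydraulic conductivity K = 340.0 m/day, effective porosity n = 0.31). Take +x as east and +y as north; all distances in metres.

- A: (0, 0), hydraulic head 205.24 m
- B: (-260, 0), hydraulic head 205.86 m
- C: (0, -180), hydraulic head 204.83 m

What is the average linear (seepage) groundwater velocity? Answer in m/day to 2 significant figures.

3.6 m/day

∂h/∂x = (205.86 − 205.24) / (-260 − 0) = -0.002385
∂h/∂y = (204.83 − 205.24) / (-180 − 0) = +0.002278
|∇h| = √(-0.002385² + 0.002278²) = 0.003298
Seepage velocity v = K·i/n = 340.0 × 0.003298 / 0.31 = 3.617 m/day.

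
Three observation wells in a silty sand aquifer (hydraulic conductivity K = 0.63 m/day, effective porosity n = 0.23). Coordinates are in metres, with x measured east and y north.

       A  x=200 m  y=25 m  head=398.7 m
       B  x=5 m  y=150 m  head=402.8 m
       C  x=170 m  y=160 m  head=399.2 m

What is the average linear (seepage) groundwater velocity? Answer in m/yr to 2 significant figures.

22 m/yr

Differences from A: to B (Δx, Δy, Δh) = (-195, 125, +4.1); to C = (-30, 135, +0.5).
Solve a·Δx + b·Δy = Δh: det = (-195)·135 − (-30)·125 = -22575.
∂h/∂x = [(+4.1)·135 − (+0.5)·125] / -22575 = -0.02175
∂h/∂y = [(-195)·(+0.5) − (-30)·(+4.1)] / -22575 = -0.001130
|∇h| = √(-0.02175² + -0.001130²) = 0.02178
Seepage velocity v = K·i/n = 0.63 × 0.02178 / 0.23 = 0.05966 m/day = 21.79 m/yr.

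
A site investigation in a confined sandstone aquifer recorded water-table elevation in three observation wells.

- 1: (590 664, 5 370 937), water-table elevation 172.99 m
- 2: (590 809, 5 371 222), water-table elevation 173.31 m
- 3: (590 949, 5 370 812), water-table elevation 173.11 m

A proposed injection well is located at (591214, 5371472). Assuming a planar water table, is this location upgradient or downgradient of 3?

upgradient

Taking 1 as reference: 2−1 = (145, 285, +0.32); 3−1 = (285, -125, +0.12).
Determinant of the coordinate differences = 145·(-125) − 285·285 = -99350.
∂h/∂x = [(+0.32)·(-125) − (+0.12)·285] / -99350 = +0.0007469
∂h/∂y = [145·(+0.12) − 285·(+0.32)] / -99350 = +0.0007428
Head at (591214, 5371472) = 172.99 + (+0.0007469)·(550) + (+0.0007428)·(535) = 173.80 m.
That is higher than the 173.11 m at 3, so the point is upgradient.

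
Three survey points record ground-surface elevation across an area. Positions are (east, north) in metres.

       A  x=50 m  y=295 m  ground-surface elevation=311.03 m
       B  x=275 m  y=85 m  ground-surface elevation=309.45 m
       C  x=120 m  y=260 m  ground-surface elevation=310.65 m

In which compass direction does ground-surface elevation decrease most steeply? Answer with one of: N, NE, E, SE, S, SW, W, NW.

With z = a·x + b·y + c and A as origin, the differences give:
  225·a + (-210)·b = -1.58
  70·a + (-35)·b = -0.38
Eliminate b (×(-35) and ×(-210), subtract): 6825·a = -24.500 → a = ∂z/∂x = -0.003590
Back-substitute: b = ∂z/∂y = +0.003678.
Steepest decrease is along −∇f = (+0.003590 E, -0.003678 N) → southeast.

SE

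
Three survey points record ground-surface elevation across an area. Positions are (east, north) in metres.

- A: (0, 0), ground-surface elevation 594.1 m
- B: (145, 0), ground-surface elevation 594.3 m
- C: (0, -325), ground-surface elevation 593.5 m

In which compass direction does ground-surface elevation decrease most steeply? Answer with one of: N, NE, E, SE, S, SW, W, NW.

∂z/∂x = (594.3 − 594.1) / (145 − 0) = +0.001379
∂z/∂y = (593.5 − 594.1) / (-325 − 0) = +0.001846
Steepest decrease is along −∇f = (-0.001379 E, -0.001846 N) → southwest.

SW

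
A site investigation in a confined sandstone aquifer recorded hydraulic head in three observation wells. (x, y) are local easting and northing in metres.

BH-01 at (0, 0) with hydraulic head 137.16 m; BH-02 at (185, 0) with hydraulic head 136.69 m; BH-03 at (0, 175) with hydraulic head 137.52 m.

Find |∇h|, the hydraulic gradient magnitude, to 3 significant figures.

0.00327

∂h/∂x = (136.69 − 137.16) / (185 − 0) = -0.002541
∂h/∂y = (137.52 − 137.16) / (175 − 0) = +0.002057
|∇h| = √(-0.002541² + 0.002057²) = 0.003269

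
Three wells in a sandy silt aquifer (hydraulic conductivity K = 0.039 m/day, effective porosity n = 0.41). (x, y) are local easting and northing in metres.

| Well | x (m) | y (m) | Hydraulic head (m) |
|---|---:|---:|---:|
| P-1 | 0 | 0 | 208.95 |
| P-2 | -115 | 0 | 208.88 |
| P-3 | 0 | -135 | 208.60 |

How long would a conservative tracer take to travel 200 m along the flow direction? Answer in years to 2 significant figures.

∂h/∂x = (208.88 − 208.95) / (-115 − 0) = +0.0006087
∂h/∂y = (208.60 − 208.95) / (-135 − 0) = +0.002593
|∇h| = √(0.0006087² + 0.002593²) = 0.002663
Seepage velocity v = K·i/n = 0.039 × 0.002663 / 0.41 = 0.0002533 m/day.
t = 200 / 0.0002533 = 7.896e+05 days = 2.16e+03 years.

2200 years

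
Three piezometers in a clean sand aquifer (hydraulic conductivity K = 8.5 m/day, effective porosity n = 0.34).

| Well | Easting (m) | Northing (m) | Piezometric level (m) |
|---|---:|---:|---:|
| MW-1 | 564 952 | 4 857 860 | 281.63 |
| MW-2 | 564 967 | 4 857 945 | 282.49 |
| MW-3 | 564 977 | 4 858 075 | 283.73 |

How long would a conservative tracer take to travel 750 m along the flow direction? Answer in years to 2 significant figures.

With h = a·x + b·y + c and MW-1 as origin, the differences give:
  15·a + 85·b = +0.86
  25·a + 215·b = +2.10
Eliminate b (×215 and ×85, subtract): 1100·a = 6.400 → a = ∂h/∂x = +0.005818
Back-substitute: b = ∂h/∂y = +0.009091.
|∇h| = √(0.005818² + 0.009091²) = 0.01079
Seepage velocity v = K·i/n = 8.5 × 0.01079 / 0.34 = 0.2697 m/day.
t = 750 / 0.2697 = 2781 days = 7.61 years.

7.6 years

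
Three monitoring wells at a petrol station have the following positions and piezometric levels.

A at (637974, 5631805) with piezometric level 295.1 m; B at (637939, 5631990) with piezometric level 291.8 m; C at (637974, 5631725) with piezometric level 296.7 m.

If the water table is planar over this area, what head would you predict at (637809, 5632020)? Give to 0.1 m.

292.7 m

Taking A as reference: B−A = (-35, 185, -3.3); C−A = (0, -80, +1.6).
Determinant of the coordinate differences = (-35)·(-80) − 0·185 = 2800.
∂h/∂x = [(-3.3)·(-80) − (+1.6)·185] / 2800 = -0.01143
∂h/∂y = [(-35)·(+1.6) − 0·(-3.3)] / 2800 = -0.02000
h(637809, 5632020) = 295.1 + (-0.01143)·(-165) + (-0.02000)·(215) = 295.1 +1.886 -4.300 = 292.686 m.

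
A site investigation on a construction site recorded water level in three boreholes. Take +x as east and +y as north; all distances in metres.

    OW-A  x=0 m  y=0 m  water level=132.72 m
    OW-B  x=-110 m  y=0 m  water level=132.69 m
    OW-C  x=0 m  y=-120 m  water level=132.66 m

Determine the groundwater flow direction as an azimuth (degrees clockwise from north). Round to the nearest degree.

∂h/∂x = (132.69 − 132.72) / (-110 − 0) = +0.0002727
∂h/∂y = (132.66 − 132.72) / (-120 − 0) = +0.0005000
Flow direction (−∇h) has components (-0.0002727 E, -0.0005000 N).
Azimuth = atan2(E, N) = atan2(-0.0002727, -0.0005000) = 208.6° ≈ 209°.

209°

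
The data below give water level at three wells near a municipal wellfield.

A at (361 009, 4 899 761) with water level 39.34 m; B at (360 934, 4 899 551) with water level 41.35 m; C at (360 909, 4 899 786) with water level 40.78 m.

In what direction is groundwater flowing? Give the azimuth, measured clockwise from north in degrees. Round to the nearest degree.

075°

With h = a·x + b·y + c and A as origin, the differences give:
  (-75)·a + (-210)·b = +2.01
  (-100)·a + 25·b = +1.44
Eliminate b (×25 and ×(-210), subtract): -22875·a = 352.650 → a = ∂h/∂x = -0.01542
Back-substitute: b = ∂h/∂y = -0.004066.
Flow direction (−∇h) has components (+0.01542 E, +0.004066 N).
Azimuth = atan2(E, N) = atan2(+0.01542, +0.004066) = 75.2° ≈ 075°.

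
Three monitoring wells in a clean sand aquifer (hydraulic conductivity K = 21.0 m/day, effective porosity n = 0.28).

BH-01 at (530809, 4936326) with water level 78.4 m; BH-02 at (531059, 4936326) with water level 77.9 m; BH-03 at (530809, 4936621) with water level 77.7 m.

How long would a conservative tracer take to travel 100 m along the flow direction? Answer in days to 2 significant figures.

∂h/∂x = (77.9 − 78.4) / (531059 − 530809) = -0.002000
∂h/∂y = (77.7 − 78.4) / (4936621 − 4936326) = -0.002373
|∇h| = √(-0.002000² + -0.002373²) = 0.003103
Seepage velocity v = K·i/n = 21.0 × 0.003103 / 0.28 = 0.2327 m/day.
t = 100 / 0.2327 = 429.7 days.

430 days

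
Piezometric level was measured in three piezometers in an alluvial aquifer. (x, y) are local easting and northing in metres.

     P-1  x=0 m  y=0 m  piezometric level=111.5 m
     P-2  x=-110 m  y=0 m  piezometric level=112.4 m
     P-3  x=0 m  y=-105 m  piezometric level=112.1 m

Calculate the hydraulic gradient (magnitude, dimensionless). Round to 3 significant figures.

0.00998

∂h/∂x = (112.4 − 111.5) / (-110 − 0) = -0.008182
∂h/∂y = (112.1 − 111.5) / (-105 − 0) = -0.005714
|∇h| = √(-0.008182² + -0.005714²) = 0.00998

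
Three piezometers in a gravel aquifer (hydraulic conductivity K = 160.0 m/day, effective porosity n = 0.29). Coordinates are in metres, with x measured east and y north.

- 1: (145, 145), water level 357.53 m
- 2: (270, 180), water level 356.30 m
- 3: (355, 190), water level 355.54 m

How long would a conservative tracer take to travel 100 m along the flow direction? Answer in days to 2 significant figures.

18 days

With h = a·x + b·y + c and 1 as origin, the differences give:
  125·a + 35·b = -1.23
  210·a + 45·b = -1.99
Eliminate b (×45 and ×35, subtract): -1725·a = 14.300 → a = ∂h/∂x = -0.008290
Back-substitute: b = ∂h/∂y = -0.005536.
|∇h| = √(-0.008290² + -0.005536²) = 0.009969
Seepage velocity v = K·i/n = 160.0 × 0.009969 / 0.29 = 5.5 m/day.
t = 100 / 5.5 = 18.18 days.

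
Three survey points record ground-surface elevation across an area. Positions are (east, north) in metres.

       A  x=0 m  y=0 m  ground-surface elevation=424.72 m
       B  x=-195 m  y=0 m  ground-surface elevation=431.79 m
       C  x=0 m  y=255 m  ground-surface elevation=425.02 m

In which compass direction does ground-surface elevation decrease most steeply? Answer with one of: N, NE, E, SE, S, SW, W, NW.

∂z/∂x = (431.79 − 424.72) / (-195 − 0) = -0.03626
∂z/∂y = (425.02 − 424.72) / (255 − 0) = +0.001176
Steepest decrease is along −∇f = (+0.03626 E, -0.001176 N) → east.

E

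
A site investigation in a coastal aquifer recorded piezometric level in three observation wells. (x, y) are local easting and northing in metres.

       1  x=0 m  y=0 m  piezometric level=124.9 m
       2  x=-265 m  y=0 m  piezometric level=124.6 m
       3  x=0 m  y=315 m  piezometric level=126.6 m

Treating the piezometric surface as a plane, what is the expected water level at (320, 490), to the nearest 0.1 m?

∂h/∂x = (124.6 − 124.9) / (-265 − 0) = +0.001132
∂h/∂y = (126.6 − 124.9) / (315 − 0) = +0.005397
h(320, 490) = 124.9 + (+0.001132)·(320) + (+0.005397)·(490) = 124.9 +0.362 +2.644 = 127.907 m.

127.9 m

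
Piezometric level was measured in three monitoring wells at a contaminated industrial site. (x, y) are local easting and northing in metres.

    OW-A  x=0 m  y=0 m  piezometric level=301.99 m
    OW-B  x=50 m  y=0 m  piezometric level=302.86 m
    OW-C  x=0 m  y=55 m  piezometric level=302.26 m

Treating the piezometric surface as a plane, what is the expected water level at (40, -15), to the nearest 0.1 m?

∂h/∂x = (302.86 − 301.99) / (50 − 0) = +0.01740
∂h/∂y = (302.26 − 301.99) / (55 − 0) = +0.004909
h(40, -15) = 301.99 + (+0.01740)·(40) + (+0.004909)·(-15) = 301.99 +0.696 -0.074 = 302.612 m.

302.6 m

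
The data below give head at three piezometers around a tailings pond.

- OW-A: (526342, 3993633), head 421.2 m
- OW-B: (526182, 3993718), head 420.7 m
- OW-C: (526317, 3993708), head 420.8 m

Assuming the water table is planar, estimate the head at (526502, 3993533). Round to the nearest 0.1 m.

Differences from OW-A: to OW-B (Δx, Δy, Δh) = (-160, 85, -0.5); to OW-C = (-25, 75, -0.4).
Determinant of the coordinate differences = (-160)·75 − (-25)·85 = -9875.
∂h/∂x = [(-0.5)·75 − (-0.4)·85] / -9875 = +0.0003544
∂h/∂y = [(-160)·(-0.4) − (-25)·(-0.5)] / -9875 = -0.005215
h(526502, 3993533) = 421.2 + (+0.0003544)·(160) + (-0.005215)·(-100) = 421.2 +0.057 +0.522 = 421.778 m.

421.8 m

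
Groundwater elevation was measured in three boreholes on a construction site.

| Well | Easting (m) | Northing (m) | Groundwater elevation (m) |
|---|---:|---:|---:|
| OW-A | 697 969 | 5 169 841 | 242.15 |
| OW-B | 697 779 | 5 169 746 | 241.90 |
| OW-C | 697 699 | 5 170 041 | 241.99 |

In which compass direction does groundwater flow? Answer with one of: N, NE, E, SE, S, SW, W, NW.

SW

With h = a·x + b·y + c and OW-A as origin, the differences give:
  (-190)·a + (-95)·b = -0.25
  (-270)·a + 200·b = -0.16
Eliminate b (×200 and ×(-95), subtract): -63650·a = -65.200 → a = ∂h/∂x = +0.001024
Back-substitute: b = ∂h/∂y = +0.0005829.
Flow = −∇h = (-0.001024 east, -0.0005829 north), which points southwest.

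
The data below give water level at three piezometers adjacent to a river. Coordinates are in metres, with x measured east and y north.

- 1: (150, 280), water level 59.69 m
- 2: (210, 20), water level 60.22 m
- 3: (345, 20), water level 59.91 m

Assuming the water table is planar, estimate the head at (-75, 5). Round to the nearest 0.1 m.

With h = a·x + b·y + c and 1 as origin, the differences give:
  60·a + (-260)·b = +0.53
  195·a + (-260)·b = +0.22
Eliminate b (×(-260) and ×(-260), subtract): 35100·a = -80.600 → a = ∂h/∂x = -0.002296
Back-substitute: b = ∂h/∂y = -0.002568.
h(-75, 5) = 59.69 + (-0.002296)·(-225) + (-0.002568)·(-275) = 59.69 +0.517 +0.706 = 60.913 m.

60.9 m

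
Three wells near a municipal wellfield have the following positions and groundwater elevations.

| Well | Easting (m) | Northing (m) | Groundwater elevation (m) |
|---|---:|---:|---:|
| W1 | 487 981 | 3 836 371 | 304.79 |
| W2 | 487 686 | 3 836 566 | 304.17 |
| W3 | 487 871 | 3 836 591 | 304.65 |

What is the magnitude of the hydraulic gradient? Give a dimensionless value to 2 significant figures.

0.0026

Three-point gradient (reference W1): Δ to W2 = (-295, 195, -0.62), Δ to W3 = (-110, 220, -0.14).
∂h/∂x = +0.002511, ∂h/∂y = +0.0006191 (det = -43450).
|∇h| = √(0.002511² + 0.0006191²) = 0.002586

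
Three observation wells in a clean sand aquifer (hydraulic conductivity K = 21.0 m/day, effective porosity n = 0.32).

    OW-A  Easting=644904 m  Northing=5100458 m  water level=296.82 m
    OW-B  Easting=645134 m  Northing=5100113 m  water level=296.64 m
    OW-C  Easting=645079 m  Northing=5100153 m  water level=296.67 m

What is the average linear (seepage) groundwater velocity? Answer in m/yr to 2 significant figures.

11 m/yr

Differences from OW-A: to OW-B (Δx, Δy, Δh) = (230, -345, -0.18); to OW-C = (175, -305, -0.15).
Determinant of the coordinate differences = 230·(-305) − 175·(-345) = -9775.
∂h/∂x = [(-0.18)·(-305) − (-0.15)·(-345)] / -9775 = -0.0003223
∂h/∂y = [230·(-0.15) − 175·(-0.18)] / -9775 = +0.0003069
|∇h| = √(-0.0003223² + 0.0003069²) = 0.000445
Seepage velocity v = K·i/n = 21.0 × 0.000445 / 0.32 = 0.0292 m/day = 10.67 m/yr.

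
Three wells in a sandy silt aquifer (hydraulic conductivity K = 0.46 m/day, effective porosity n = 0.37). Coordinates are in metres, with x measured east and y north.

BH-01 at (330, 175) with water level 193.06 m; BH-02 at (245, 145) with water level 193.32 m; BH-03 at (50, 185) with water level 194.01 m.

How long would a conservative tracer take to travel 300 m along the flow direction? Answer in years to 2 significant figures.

190 years

Taking BH-01 as reference: BH-02−BH-01 = (-85, -30, +0.26); BH-03−BH-01 = (-280, 10, +0.95).
Determinant of the coordinate differences = (-85)·10 − (-280)·(-30) = -9250.
∂h/∂x = [(+0.26)·10 − (+0.95)·(-30)] / -9250 = -0.003362
∂h/∂y = [(-85)·(+0.95) − (-280)·(+0.26)] / -9250 = +0.0008595
|∇h| = √(-0.003362² + 0.0008595²) = 0.00347
Seepage velocity v = K·i/n = 0.46 × 0.00347 / 0.37 = 0.004314 m/day.
t = 300 / 0.004314 = 6.954e+04 days = 190 years.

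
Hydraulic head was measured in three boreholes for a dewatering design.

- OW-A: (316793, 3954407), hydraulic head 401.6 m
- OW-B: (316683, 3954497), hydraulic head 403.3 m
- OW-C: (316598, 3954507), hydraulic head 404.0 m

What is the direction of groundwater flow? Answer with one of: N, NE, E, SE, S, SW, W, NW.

With h = a·x + b·y + c and OW-A as origin, the differences give:
  (-110)·a + 90·b = +1.7
  (-195)·a + 100·b = +2.4
Eliminate b (×100 and ×90, subtract): 6550·a = -46.00 → a = ∂h/∂x = -0.007023
Back-substitute: b = ∂h/∂y = +0.01031.
Flow = −∇h = (+0.007023 east, -0.01031 north), which points southeast.

SE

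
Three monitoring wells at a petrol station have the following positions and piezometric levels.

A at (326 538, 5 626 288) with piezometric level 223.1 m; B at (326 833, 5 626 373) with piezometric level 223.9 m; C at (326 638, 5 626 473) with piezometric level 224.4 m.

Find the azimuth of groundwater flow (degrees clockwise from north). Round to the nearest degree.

Taking A as reference: B−A = (295, 85, +0.8); C−A = (100, 185, +1.3).
Solve a·Δx + b·Δy = Δh: det = 295·185 − 100·85 = 46075.
∂h/∂x = [(+0.8)·185 − (+1.3)·85] / 46075 = +0.0008139
∂h/∂y = [295·(+1.3) − 100·(+0.8)] / 46075 = +0.006587
Flow direction (−∇h) has components (-0.0008139 E, -0.006587 N).
Azimuth = atan2(E, N) = atan2(-0.0008139, -0.006587) = 187.0° ≈ 187°.

187°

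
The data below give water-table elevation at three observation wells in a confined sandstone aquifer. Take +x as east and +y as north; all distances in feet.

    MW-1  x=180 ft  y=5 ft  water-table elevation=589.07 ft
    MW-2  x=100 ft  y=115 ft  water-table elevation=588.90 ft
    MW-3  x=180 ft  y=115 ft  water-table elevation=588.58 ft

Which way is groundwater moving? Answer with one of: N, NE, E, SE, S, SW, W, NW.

NE

Taking MW-1 as reference: MW-2−MW-1 = (-80, 110, -0.17); MW-3−MW-1 = (0, 110, -0.49).
Determinant of the coordinate differences = (-80)·110 − 0·110 = -8800.
∂h/∂x = [(-0.17)·110 − (-0.49)·110] / -8800 = -0.004000
∂h/∂y = [(-80)·(-0.49) − 0·(-0.17)] / -8800 = -0.004455
Flow = −∇h = (+0.004000 east, +0.004455 north), which points northeast.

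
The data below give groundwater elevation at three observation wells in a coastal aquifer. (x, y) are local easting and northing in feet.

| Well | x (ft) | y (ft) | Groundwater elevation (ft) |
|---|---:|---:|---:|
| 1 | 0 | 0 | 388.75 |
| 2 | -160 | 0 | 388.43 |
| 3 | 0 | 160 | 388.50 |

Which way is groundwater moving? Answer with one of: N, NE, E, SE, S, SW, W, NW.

∂h/∂x = (388.43 − 388.75) / (-160 − 0) = +0.002000
∂h/∂y = (388.50 − 388.75) / (160 − 0) = -0.001563
Flow = −∇h = (-0.002000 east, +0.001563 north), which points northwest.

NW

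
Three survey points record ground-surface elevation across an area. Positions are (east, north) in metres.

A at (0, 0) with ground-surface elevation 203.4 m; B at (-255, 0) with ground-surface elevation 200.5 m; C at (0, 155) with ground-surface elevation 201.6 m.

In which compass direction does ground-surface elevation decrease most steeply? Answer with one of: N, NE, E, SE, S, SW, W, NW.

NW

∂z/∂x = (200.5 − 203.4) / (-255 − 0) = +0.01137
∂z/∂y = (201.6 − 203.4) / (155 − 0) = -0.01161
Steepest decrease is along −∇f = (-0.01137 E, +0.01161 N) → northwest.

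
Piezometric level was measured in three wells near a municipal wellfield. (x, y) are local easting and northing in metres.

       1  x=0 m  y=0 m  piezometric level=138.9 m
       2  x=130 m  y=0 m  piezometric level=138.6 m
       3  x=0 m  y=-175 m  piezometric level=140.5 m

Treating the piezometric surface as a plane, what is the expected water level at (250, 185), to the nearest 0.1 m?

∂h/∂x = (138.6 − 138.9) / (130 − 0) = -0.002308
∂h/∂y = (140.5 − 138.9) / (-175 − 0) = -0.009143
h(250, 185) = 138.9 + (-0.002308)·(250) + (-0.009143)·(185) = 138.9 -0.577 -1.691 = 136.632 m.

136.6 m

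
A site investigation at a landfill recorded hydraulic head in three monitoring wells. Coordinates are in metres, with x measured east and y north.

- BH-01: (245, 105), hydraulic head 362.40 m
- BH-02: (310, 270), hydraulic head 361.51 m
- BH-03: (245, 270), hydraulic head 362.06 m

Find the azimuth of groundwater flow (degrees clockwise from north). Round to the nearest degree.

Taking BH-01 as reference: BH-02−BH-01 = (65, 165, -0.89); BH-03−BH-01 = (0, 165, -0.34).
Solve a·Δx + b·Δy = Δh: det = 65·165 − 0·165 = 10725.
∂h/∂x = [(-0.89)·165 − (-0.34)·165] / 10725 = -0.008462
∂h/∂y = [65·(-0.34) − 0·(-0.89)] / 10725 = -0.002061
Flow direction (−∇h) has components (+0.008462 E, +0.002061 N).
Azimuth = atan2(E, N) = atan2(+0.008462, +0.002061) = 76.3° ≈ 076°.

076°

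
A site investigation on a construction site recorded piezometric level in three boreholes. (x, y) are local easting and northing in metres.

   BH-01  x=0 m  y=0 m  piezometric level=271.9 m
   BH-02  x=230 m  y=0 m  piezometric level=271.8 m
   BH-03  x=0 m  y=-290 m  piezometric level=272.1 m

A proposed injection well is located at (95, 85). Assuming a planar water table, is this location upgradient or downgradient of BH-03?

∂h/∂x = (271.8 − 271.9) / (230 − 0) = -0.0004348
∂h/∂y = (272.1 − 271.9) / (-290 − 0) = -0.0006897
Head at (95, 85) = 271.9 + (-0.0004348)·(95) + (-0.0006897)·(85) = 271.80 m.
That is lower than the 272.1 m at BH-03, so the point is downgradient.

downgradient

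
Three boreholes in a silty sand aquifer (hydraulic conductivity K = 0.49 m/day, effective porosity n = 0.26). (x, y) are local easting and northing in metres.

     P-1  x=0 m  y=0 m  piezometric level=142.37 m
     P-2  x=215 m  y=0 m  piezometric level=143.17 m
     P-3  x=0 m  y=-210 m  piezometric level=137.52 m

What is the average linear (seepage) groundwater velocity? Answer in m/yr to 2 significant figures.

∂h/∂x = (143.17 − 142.37) / (215 − 0) = +0.003721
∂h/∂y = (137.52 − 142.37) / (-210 − 0) = +0.02310
|∇h| = √(0.003721² + 0.02310²) = 0.0234
Seepage velocity v = K·i/n = 0.49 × 0.0234 / 0.26 = 0.0441 m/day = 16.11 m/yr.

16 m/yr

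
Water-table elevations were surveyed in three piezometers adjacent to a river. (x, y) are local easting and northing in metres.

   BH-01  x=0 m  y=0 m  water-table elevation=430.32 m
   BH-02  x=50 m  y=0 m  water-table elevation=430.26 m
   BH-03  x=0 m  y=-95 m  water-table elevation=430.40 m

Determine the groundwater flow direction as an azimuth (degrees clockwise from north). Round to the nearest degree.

∂h/∂x = (430.26 − 430.32) / (50 − 0) = -0.001200
∂h/∂y = (430.40 − 430.32) / (-95 − 0) = -0.0008421
Flow direction (−∇h) has components (+0.001200 E, +0.0008421 N).
Azimuth = atan2(E, N) = atan2(+0.001200, +0.0008421) = 54.9° ≈ 055°.

055°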